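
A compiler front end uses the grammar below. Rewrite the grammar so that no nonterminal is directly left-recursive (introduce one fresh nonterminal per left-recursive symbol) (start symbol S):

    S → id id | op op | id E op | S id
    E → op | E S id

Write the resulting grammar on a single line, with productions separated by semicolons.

S → id id S' | op op S' | id E op S'; E → op E'; S' → id S' | ε; E' → S id E' | ε

Directly left-recursive nonterminals: S, E.
For S: α = {id}, β = {id id, op op, id E op}. Rewrite as S → β S' and S' → α S' | ε.
For E: α = {S id}, β = {op}. Rewrite as E → β E' and E' → α E' | ε.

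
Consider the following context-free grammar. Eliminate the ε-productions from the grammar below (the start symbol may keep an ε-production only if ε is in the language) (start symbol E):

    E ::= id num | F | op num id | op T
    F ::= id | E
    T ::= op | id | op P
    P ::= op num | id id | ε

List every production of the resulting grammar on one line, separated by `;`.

E ::= id num | F | op num id | op T; F ::= id | E; T ::= op | id | op P; P ::= op num | id id

Nullable nonterminals: {P}.
ε ∉ L(G), so no ε-production is kept.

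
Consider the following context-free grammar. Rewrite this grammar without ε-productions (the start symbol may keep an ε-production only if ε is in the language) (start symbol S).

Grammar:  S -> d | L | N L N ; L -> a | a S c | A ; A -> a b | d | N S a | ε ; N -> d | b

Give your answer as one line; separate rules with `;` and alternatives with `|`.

Nullable set = {A, L, S}.
ε ∈ L(G) since S is nullable, so keep S → ε.
Add the nullable-subset variants: S → N L N gives N L N | N N. L → a S c gives a S c | a c. A → N S a gives N S a | N a.

S -> d | L | N L N | N N | ε; L -> a | a S c | a c | A; A -> a b | d | N S a | N a; N -> d | b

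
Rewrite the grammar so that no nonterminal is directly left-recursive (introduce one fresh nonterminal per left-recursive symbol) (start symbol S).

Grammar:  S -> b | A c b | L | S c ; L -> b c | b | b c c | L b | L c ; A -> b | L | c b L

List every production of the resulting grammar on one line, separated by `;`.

Left recursion appears on S, L.
For S: α = {c}, β = {b, A c b, L}. Rewrite as S → β S' and S' → α S' | ε.
For L: α = {b, c}, β = {b c, b, b c c}. Rewrite as L → β L' and L' → α L' | ε.

S -> b S' | A c b S' | L S'; L -> b c L' | b L' | b c c L'; A -> b | L | c b L; S' -> c S' | ε; L' -> b L' | c L' | ε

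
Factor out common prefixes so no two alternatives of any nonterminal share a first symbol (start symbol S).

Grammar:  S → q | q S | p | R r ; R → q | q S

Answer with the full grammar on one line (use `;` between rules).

S → p | R r | q S'; R → q R'; S' → ε | S; R' → ε | S

S has alternatives sharing prefix 'q': factor to S → q S' with S' → ε | S.
R has alternatives sharing prefix 'q': factor to R → q R' with R' → ε | S.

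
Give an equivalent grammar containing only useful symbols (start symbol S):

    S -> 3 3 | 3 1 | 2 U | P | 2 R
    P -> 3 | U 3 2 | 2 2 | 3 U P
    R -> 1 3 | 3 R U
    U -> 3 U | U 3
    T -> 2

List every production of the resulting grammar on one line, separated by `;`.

Generating nonterminals: {P, R, S, T}.
Reachable from S after that: {P, R, S}.
Removed useless symbols: {T, U} and every production mentioning them.

S -> 3 3 | 3 1 | P | 2 R; P -> 3 | 2 2; R -> 1 3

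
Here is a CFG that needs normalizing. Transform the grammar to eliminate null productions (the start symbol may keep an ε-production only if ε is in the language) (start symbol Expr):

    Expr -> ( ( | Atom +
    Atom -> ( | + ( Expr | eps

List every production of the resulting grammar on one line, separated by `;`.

Expr -> ( ( | Atom + | +; Atom -> ( | + ( Expr

The nullable symbols are {Atom}.
ε ∉ L(G), so no ε-production is kept.
Add the nullable-subset variants: Expr → Atom + gives Atom + | +.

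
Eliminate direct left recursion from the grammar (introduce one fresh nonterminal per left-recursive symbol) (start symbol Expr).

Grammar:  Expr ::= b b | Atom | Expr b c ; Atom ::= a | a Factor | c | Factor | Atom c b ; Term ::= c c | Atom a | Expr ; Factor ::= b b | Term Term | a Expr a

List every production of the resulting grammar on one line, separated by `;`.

Expr ::= b b Expr1 | Atom Expr1; Atom ::= a Atom1 | a Factor Atom1 | c Atom1 | Factor Atom1; Term ::= c c | Atom a | Expr; Factor ::= b b | Term Term | a Expr a; Expr1 ::= b c Expr1 | ε; Atom1 ::= c b Atom1 | ε

Expr, Atom are directly left-recursive.
For Expr: α = {b c}, β = {b b, Atom}. Rewrite as Expr → β Expr1 and Expr1 → α Expr1 | ε.
For Atom: α = {c b}, β = {a, a Factor, c, Factor}. Rewrite as Atom → β Atom1 and Atom1 → α Atom1 | ε.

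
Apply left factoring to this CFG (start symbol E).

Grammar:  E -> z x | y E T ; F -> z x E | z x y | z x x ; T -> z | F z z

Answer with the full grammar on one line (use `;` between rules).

E -> z x | y E T; F -> z x F'; T -> z | F z z; F' -> E | y | x

F has alternatives sharing prefix 'z x': factor to F → z x F' with F' → E | y | x.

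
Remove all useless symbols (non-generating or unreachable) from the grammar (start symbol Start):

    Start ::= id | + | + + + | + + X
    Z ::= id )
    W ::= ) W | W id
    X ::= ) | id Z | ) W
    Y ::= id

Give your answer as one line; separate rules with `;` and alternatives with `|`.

Generating nonterminals: {Start, X, Y, Z}.
Reachable from Start after that: {Start, X, Z}.
Removed useless symbols: {W, Y} and every production mentioning them.

Start ::= id | + | + + + | + + X; Z ::= id ); X ::= ) | id Z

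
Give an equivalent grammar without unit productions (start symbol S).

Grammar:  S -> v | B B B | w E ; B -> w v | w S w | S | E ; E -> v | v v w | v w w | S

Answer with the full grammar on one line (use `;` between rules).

Unit pairs: B ⇒* {E, S}; E ⇒* {S}.
For every A with A ⇒* B via unit rules, add B's non-unit alternatives to A; then delete every rule of the form X → Y.

S -> v | B B B | w E; B -> w v | w S w | v | v v w | v w w | B B B | w E; E -> v | v v w | v w w | B B B | w E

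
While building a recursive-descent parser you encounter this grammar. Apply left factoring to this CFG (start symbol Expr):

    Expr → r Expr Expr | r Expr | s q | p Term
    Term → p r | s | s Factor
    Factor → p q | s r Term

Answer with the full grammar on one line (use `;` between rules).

Expr → s q | p Term | r Expr Expr1; Term → p r | s Term1; Factor → p q | s r Term; Expr1 → Expr | ε; Term1 → ε | Factor

Expr has alternatives sharing prefix 'r Expr': factor to Expr → r Expr Expr1 with Expr1 → Expr | ε.
Term has alternatives sharing prefix 's': factor to Term → s Term1 with Term1 → ε | Factor.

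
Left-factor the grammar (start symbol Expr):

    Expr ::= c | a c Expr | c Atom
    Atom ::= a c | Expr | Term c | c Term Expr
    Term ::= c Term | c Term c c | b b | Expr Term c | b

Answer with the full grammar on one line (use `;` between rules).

Expr ::= a c Expr | c Expr1; Atom ::= a c | Expr | Term c | c Term Expr; Term ::= Expr Term c | c Term Term1 | b Term2; Expr1 ::= ε | Atom; Term1 ::= ε | c c; Term2 ::= b | ε

Expr has alternatives sharing prefix 'c': factor to Expr → c Expr1 with Expr1 → ε | Atom.
Term has alternatives sharing prefix 'c Term': factor to Term → c Term Term1 with Term1 → ε | c c.
Term has alternatives sharing prefix 'b': factor to Term → b Term2 with Term2 → b | ε.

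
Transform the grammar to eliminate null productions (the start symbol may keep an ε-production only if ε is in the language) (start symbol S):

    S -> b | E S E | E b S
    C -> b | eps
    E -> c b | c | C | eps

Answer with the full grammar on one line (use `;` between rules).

S -> b | E S E | E S | S E | E b S | b S; C -> b; E -> c b | c | C

Nullable set = {C, E}.
ε ∉ L(G), so no ε-production is kept.
Add the nullable-subset variants: S → E S E gives E S E | E S | S E. S → E b S gives E b S | b S.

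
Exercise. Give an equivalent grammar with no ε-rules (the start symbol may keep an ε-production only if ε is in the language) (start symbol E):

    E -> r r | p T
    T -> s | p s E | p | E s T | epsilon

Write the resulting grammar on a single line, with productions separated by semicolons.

E -> r r | p T | p; T -> s | p s E | p | E s T | E s

Nullable set = {T}.
ε ∉ L(G), so no ε-production is kept.
Expand every rule over subsets of its nullable positions: E → p T gives p T | p. T → E s T gives E s T | E s.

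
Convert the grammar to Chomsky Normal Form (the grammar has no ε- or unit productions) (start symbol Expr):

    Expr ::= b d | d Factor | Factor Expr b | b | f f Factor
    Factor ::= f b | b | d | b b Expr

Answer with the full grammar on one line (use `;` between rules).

Expr ::= X1 X2 | X2 Factor | Factor Y1 | b | X3 Y2; Factor ::= X3 X1 | b | d | X1 Y3; X1 ::= b; X2 ::= d; X3 ::= f; Y1 ::= Expr X1; Y2 ::= X3 Factor; Y3 ::= X1 Expr

Introduce a nonterminal for each terminal appearing in a rule of length ≥ 2: X1 → b, X2 → d, X3 → f.
Binarize each right-hand side of length ≥ 3 by chaining fresh nonterminals (Y1, Y2, …): affected rules were Expr → Factor Expr X1; Expr → X3 X3 Factor; Factor → X1 X1 Expr.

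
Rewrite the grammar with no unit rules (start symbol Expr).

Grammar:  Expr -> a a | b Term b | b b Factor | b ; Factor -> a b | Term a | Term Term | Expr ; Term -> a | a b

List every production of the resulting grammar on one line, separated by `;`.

Expr -> a a | b Term b | b b Factor | b; Factor -> a b | Term a | Term Term | a a | b Term b | b b Factor | b; Term -> a | a b

Unit pairs: Factor ⇒* {Expr}.
For each unit pair (A, B), copy every non-unit production of B to A, then drop all unit productions.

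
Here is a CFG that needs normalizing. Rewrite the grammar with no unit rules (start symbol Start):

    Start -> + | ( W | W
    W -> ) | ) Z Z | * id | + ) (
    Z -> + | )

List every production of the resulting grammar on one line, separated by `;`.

Start -> + | ( W | ) | ) Z Z | * id | + ) (; W -> ) | ) Z Z | * id | + ) (; Z -> + | )

Unit pairs: Start ⇒* {W}.
For every A with A ⇒* B via unit rules, add B's non-unit alternatives to A; then delete every rule of the form X → Y.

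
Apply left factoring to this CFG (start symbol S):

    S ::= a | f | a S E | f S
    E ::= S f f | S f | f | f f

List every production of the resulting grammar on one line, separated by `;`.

S ::= a S' | f S''; E ::= S f E' | f E''; S' ::= ε | S E; S'' ::= ε | S; E' ::= f | ε; E'' ::= ε | f

S has alternatives sharing prefix 'a': factor to S → a S' with S' → ε | S E.
S has alternatives sharing prefix 'f': factor to S → f S'' with S'' → ε | S.
E has alternatives sharing prefix 'S f': factor to E → S f E' with E' → f | ε.
E has alternatives sharing prefix 'f': factor to E → f E'' with E'' → ε | f.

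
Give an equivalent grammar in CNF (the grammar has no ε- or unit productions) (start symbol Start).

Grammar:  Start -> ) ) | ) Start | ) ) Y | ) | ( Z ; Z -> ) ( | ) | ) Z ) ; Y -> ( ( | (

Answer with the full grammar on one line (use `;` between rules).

Start -> X1 X1 | X1 Start | X1 Y1 | ) | X2 Z; Z -> X1 X2 | ) | X1 Y2; Y -> X2 X2 | (; X1 -> ); X2 -> (; Y1 -> X1 Y; Y2 -> Z X1

Introduce a nonterminal for each terminal appearing in a rule of length ≥ 2: X1 → ), X2 → (.
Binarize each right-hand side of length ≥ 3 by chaining fresh nonterminals (Y1, Y2, …): affected rules were Start → X1 X1 Y; Z → X1 Z X1.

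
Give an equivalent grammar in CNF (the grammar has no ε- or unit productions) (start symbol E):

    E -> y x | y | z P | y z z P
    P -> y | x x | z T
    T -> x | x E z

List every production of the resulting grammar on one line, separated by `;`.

Introduce a nonterminal for each terminal appearing in a rule of length ≥ 2: X1 → y, X2 → x, X3 → z.
Binarize each right-hand side of length ≥ 3 by chaining fresh nonterminals (Y1, Y2, …): affected rules were E → X1 X3 X3 P; T → X2 E X3.

E -> X1 X2 | y | X3 P | X1 Y1; P -> y | X2 X2 | X3 T; T -> x | X2 Y3; X1 -> y; X2 -> x; X3 -> z; Y1 -> X3 Y2; Y2 -> X3 P; Y3 -> E X3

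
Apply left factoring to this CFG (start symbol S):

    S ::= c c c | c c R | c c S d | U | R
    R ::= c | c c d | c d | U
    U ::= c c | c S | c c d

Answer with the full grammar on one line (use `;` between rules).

S has alternatives sharing prefix 'c c': factor to S → c c S' with S' → c | R | S d.
R has alternatives sharing prefix 'c': factor to R → c R' with R' → ε | c d | d.
U has alternatives sharing prefix 'c': factor to U → c U' with U' → c | S | c d.
U' has alternatives sharing prefix 'c': factor to U' → c U'' with U'' → ε | d.

S ::= U | R | c c S'; R ::= U | c R'; U ::= c U'; S' ::= c | R | S d; R' ::= ε | c d | d; U' ::= S | c U''; U'' ::= ε | d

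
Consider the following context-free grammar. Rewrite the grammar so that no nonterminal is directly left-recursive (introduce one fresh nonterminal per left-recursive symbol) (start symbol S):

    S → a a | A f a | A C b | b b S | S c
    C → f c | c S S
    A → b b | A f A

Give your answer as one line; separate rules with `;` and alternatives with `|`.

Directly left-recursive nonterminals: S, A.
For S: α = {c}, β = {a a, A f a, A C b, b b S}. Rewrite as S → β S' and S' → α S' | ε.
For A: α = {f A}, β = {b b}. Rewrite as A → β A' and A' → α A' | ε.

S → a a S' | A f a S' | A C b S' | b b S S'; C → f c | c S S; A → b b A'; S' → c S' | ε; A' → f A A' | ε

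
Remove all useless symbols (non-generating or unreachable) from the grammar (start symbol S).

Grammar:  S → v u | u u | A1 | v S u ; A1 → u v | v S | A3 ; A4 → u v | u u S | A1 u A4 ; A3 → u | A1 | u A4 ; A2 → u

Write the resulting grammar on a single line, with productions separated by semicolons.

S → v u | u u | A1 | v S u; A1 → u v | v S | A3; A4 → u v | u u S | A1 u A4; A3 → u | A1 | u A4

Generating nonterminals: {A1, A2, A3, A4, S}.
Reachable from S after that: {A1, A3, A4, S}.
Removed useless symbols: {A2} and every production mentioning them.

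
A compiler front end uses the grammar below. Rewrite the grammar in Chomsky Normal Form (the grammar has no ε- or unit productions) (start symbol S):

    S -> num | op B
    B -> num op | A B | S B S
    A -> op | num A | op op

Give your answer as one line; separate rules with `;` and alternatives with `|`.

S -> num | X1 B; B -> X2 X1 | A B | S Y1; A -> op | X2 A | X1 X1; X1 -> op; X2 -> num; Y1 -> B S

Introduce a nonterminal for each terminal appearing in a rule of length ≥ 2: X1 → op, X2 → num.
Binarize each right-hand side of length ≥ 3 by chaining fresh nonterminals (Y1, Y2, …): affected rules were B → S B S.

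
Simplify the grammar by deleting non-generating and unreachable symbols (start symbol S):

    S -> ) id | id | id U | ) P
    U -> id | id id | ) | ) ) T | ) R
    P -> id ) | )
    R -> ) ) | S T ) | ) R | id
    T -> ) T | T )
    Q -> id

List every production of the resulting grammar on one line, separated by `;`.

S -> ) id | id | id U | ) P; U -> id | id id | ) | ) R; P -> id ) | ); R -> ) ) | ) R | id

Generating nonterminals: {P, Q, R, S, U}.
Reachable from S after that: {P, R, S, U}.
Removed useless symbols: {Q, T} and every production mentioning them.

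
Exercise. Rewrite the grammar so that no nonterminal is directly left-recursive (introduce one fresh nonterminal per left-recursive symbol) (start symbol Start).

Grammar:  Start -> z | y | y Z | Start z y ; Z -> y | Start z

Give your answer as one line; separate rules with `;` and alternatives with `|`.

Start -> z Start1 | y Start1 | y Z Start1; Z -> y | Start z; Start1 -> z y Start1 | ε

Left recursion appears on Start.
For Start: α = {z y}, β = {z, y, y Z}. Rewrite as Start → β Start1 and Start1 → α Start1 | ε.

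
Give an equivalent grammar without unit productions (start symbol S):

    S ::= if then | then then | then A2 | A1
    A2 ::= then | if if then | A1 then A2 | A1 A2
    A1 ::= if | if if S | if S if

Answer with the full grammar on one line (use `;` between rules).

Unit pairs: S ⇒* {A1}.
Replace each nonterminal's rules with the union of the non-unit rules of every nonterminal it unit-derives.

S ::= if | if if S | if S if | if then | then then | then A2; A2 ::= then | if if then | A1 then A2 | A1 A2; A1 ::= if | if if S | if S if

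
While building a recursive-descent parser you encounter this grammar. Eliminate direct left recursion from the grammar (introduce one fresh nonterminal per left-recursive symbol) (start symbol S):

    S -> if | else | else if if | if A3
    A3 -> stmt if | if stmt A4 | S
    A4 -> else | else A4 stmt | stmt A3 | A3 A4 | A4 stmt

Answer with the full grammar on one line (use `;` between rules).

S -> if | else | else if if | if A3; A3 -> stmt if | if stmt A4 | S; A4 -> else A4' | else A4 stmt A4' | stmt A3 A4' | A3 A4 A4'; A4' -> stmt A4' | eps

Left recursion appears on A4.
For A4: α = {stmt}, β = {else, else A4 stmt, stmt A3, A3 A4}. Rewrite as A4 → β A4' and A4' → α A4' | ε.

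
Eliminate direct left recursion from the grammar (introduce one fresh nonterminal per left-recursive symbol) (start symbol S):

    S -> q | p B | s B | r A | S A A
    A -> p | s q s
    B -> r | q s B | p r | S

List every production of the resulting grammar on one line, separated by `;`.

Directly left-recursive nonterminal: S.
For S: α = {A A}, β = {q, p B, s B, r A}. Rewrite as S → β S' and S' → α S' | ε.

S -> q S' | p B S' | s B S' | r A S'; A -> p | s q s; B -> r | q s B | p r | S; S' -> A A S' | epsilon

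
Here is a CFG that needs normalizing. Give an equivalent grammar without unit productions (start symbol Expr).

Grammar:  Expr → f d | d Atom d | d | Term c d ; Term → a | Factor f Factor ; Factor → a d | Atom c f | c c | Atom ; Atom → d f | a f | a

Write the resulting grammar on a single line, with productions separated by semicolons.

Expr → f d | d Atom d | d | Term c d; Term → a | Factor f Factor; Factor → d f | a f | a | a d | Atom c f | c c; Atom → d f | a f | a

Unit pairs: Factor ⇒* {Atom}.
For each unit pair (A, B), copy every non-unit production of B to A, then drop all unit productions.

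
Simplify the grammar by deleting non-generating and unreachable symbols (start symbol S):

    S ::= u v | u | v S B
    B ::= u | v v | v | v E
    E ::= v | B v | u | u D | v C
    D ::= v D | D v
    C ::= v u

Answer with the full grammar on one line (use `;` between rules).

Generating nonterminals: {B, C, E, S}.
Reachable from S after that: {B, C, E, S}.
Removed useless symbols: {D} and every production mentioning them.

S ::= u v | u | v S B; B ::= u | v v | v | v E; E ::= v | B v | u | v C; C ::= v u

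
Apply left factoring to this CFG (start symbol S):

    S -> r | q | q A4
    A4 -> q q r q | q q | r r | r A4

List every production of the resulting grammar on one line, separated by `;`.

S -> r | q S'; A4 -> q q A4' | r A4''; S' -> ε | A4; A4' -> r q | ε; A4'' -> r | A4

S has alternatives sharing prefix 'q': factor to S → q S' with S' → ε | A4.
A4 has alternatives sharing prefix 'q q': factor to A4 → q q A4' with A4' → r q | ε.
A4 has alternatives sharing prefix 'r': factor to A4 → r A4'' with A4'' → r | A4.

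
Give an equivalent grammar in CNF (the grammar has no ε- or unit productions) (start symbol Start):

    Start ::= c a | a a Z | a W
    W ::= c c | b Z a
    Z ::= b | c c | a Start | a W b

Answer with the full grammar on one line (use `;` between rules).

Introduce a nonterminal for each terminal appearing in a rule of length ≥ 2: X1 → c, X2 → a, X3 → b.
Binarize each right-hand side of length ≥ 3 by chaining fresh nonterminals (Y1, Y2, …): affected rules were Start → X2 X2 Z; W → X3 Z X2; Z → X2 W X3.

Start ::= X1 X2 | X2 Y1 | X2 W; W ::= X1 X1 | X3 Y2; Z ::= b | X1 X1 | X2 Start | X2 Y3; X1 ::= c; X2 ::= a; X3 ::= b; Y1 ::= X2 Z; Y2 ::= Z X2; Y3 ::= W X3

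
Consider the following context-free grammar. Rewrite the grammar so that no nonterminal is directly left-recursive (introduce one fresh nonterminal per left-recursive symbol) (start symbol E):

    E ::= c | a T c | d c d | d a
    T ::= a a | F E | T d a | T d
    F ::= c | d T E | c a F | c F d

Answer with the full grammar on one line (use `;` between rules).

T is directly left-recursive.
For T: α = {d a, d}, β = {a a, F E}. Rewrite as T → β T' and T' → α T' | ε.

E ::= c | a T c | d c d | d a; T ::= a a T' | F E T'; F ::= c | d T E | c a F | c F d; T' ::= d a T' | d T' | ε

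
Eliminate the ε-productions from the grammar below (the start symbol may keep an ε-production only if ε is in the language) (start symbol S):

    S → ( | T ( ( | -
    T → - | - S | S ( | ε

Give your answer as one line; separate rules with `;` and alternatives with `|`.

S → ( | T ( ( | ( ( | -; T → - | - S | S (

The nullable symbols are {T}.
ε ∉ L(G), so no ε-production is kept.
Add the nullable-subset variants: S → T ( ( gives T ( ( | ( (.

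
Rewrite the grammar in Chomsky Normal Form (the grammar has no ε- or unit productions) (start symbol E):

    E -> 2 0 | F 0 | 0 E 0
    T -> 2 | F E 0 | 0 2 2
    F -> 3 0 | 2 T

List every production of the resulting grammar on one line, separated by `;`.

Introduce a nonterminal for each terminal appearing in a rule of length ≥ 2: X1 → 2, X2 → 0, X3 → 3.
Binarize each right-hand side of length ≥ 3 by chaining fresh nonterminals (Y1, Y2, …): affected rules were E → X2 E X2; T → F E X2; T → X2 X1 X1.

E -> X1 X2 | F X2 | X2 Y1; T -> 2 | F Y2 | X2 Y3; F -> X3 X2 | X1 T; X1 -> 2; X2 -> 0; X3 -> 3; Y1 -> E X2; Y2 -> E X2; Y3 -> X1 X1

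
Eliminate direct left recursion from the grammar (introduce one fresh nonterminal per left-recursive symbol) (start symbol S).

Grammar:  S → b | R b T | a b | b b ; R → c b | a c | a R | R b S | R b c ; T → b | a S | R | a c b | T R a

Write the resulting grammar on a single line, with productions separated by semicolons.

Left recursion appears on R, T.
For R: α = {b S, b c}, β = {c b, a c, a R}. Rewrite as R → β R' and R' → α R' | ε.
For T: α = {R a}, β = {b, a S, R, a c b}. Rewrite as T → β T' and T' → α T' | ε.

S → b | R b T | a b | b b; R → c b R' | a c R' | a R R'; T → b T' | a S T' | R T' | a c b T'; R' → b S R' | b c R' | ε; T' → R a T' | ε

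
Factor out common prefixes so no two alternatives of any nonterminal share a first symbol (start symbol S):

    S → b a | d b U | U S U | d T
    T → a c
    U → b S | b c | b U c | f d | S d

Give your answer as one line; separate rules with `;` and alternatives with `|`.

S has alternatives sharing prefix 'd': factor to S → d S' with S' → b U | T.
U has alternatives sharing prefix 'b': factor to U → b U' with U' → S | c | U c.

S → b a | U S U | d S'; T → a c; U → f d | S d | b U'; S' → b U | T; U' → S | c | U c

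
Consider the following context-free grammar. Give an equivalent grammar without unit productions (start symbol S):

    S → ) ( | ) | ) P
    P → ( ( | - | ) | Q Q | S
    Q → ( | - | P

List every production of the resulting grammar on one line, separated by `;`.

S → ) ( | ) | ) P; P → ) ( | ) | ) P | ( ( | - | Q Q; Q → ) ( | ) | ) P | ( ( | - | Q Q | (

Unit pairs: P ⇒* {S}; Q ⇒* {P, S}.
For every A with A ⇒* B via unit rules, add B's non-unit alternatives to A; then delete every rule of the form X → Y.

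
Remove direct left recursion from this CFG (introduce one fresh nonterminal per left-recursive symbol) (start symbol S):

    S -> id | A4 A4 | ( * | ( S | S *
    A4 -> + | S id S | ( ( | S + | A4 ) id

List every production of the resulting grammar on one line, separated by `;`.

S -> id S' | A4 A4 S' | ( * S' | ( S S'; A4 -> + A4' | S id S A4' | ( ( A4' | S + A4'; S' -> * S' | eps; A4' -> ) id A4' | eps

Left recursion appears on S, A4.
For S: α = {*}, β = {id, A4 A4, ( *, ( S}. Rewrite as S → β S' and S' → α S' | ε.
For A4: α = {) id}, β = {+, S id S, ( (, S +}. Rewrite as A4 → β A4' and A4' → α A4' | ε.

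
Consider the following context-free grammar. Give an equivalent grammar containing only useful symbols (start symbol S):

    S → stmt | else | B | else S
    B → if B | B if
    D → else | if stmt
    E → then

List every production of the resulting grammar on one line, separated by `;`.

Generating nonterminals: {D, E, S}.
Reachable from S after that: {S}.
Removed useless symbols: {B, D, E} and every production mentioning them.

S → stmt | else | else S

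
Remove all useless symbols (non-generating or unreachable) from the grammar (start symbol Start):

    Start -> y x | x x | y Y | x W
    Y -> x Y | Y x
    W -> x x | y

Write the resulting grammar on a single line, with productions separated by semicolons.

Generating nonterminals: {Start, W}.
Reachable from Start after that: {Start, W}.
Removed useless symbols: {Y} and every production mentioning them.

Start -> y x | x x | x W; W -> x x | y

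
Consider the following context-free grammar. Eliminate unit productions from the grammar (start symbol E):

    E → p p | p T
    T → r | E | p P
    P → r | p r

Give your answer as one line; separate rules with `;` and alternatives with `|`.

E → p p | p T; T → p p | p T | r | p P; P → r | p r

Unit pairs: T ⇒* {E}.
For each unit pair (A, B), copy every non-unit production of B to A, then drop all unit productions.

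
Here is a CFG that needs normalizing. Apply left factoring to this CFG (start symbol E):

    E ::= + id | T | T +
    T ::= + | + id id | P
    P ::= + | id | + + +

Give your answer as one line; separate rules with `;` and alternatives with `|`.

E ::= + id | T E'; T ::= P | + T'; P ::= id | + P'; E' ::= ε | +; T' ::= ε | id id; P' ::= ε | + +

E has alternatives sharing prefix 'T': factor to E → T E' with E' → ε | +.
T has alternatives sharing prefix '+': factor to T → + T' with T' → ε | id id.
P has alternatives sharing prefix '+': factor to P → + P' with P' → ε | + +.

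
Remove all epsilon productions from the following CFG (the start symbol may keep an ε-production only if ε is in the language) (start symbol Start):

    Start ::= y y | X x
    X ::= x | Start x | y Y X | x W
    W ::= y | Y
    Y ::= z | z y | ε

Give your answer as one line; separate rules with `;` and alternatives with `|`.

Start ::= y y | X x; X ::= x | Start x | y Y X | y X | x W; W ::= y | Y; Y ::= z | z y

Nullable set = {W, Y}.
ε ∉ L(G), so no ε-production is kept.
Expand every rule over subsets of its nullable positions: X → y Y X gives y Y X | y X.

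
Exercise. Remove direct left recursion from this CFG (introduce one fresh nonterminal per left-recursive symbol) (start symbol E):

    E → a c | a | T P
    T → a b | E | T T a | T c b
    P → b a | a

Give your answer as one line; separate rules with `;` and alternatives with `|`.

E → a c | a | T P; T → a b T' | E T'; P → b a | a; T' → T a T' | c b T' | epsilon

T is directly left-recursive.
For T: α = {T a, c b}, β = {a b, E}. Rewrite as T → β T' and T' → α T' | ε.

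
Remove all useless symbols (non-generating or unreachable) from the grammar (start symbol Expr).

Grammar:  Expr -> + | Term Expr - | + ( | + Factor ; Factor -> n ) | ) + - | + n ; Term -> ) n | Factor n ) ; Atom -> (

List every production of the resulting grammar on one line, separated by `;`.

Expr -> + | Term Expr - | + ( | + Factor; Factor -> n ) | ) + - | + n; Term -> ) n | Factor n )

Generating nonterminals: {Atom, Expr, Factor, Term}.
Reachable from Expr after that: {Expr, Factor, Term}.
Removed useless symbols: {Atom} and every production mentioning them.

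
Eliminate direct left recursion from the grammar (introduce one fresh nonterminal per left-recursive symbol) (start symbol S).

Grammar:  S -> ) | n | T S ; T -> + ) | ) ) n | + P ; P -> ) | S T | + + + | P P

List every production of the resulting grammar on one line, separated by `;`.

S -> ) | n | T S; T -> + ) | ) ) n | + P; P -> ) P' | S T P' | + + + P'; P' -> P P' | ε

Left recursion appears on P.
For P: α = {P}, β = {), S T, + + +}. Rewrite as P → β P' and P' → α P' | ε.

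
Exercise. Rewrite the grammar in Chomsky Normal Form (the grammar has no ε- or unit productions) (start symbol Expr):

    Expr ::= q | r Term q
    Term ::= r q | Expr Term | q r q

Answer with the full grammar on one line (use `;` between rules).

Introduce a nonterminal for each terminal appearing in a rule of length ≥ 2: X1 → r, X2 → q.
Binarize each right-hand side of length ≥ 3 by chaining fresh nonterminals (Y1, Y2, …): affected rules were Expr → X1 Term X2; Term → X2 X1 X2.

Expr ::= q | X1 Y1; Term ::= X1 X2 | Expr Term | X2 Y2; X1 ::= r; X2 ::= q; Y1 ::= Term X2; Y2 ::= X1 X2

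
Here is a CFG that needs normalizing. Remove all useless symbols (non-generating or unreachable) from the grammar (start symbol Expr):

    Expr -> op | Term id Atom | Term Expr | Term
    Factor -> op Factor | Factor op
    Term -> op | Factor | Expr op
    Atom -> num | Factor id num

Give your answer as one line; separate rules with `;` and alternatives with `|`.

Expr -> op | Term id Atom | Term Expr | Term; Term -> op | Expr op; Atom -> num

Generating nonterminals: {Atom, Expr, Term}.
Reachable from Expr after that: {Atom, Expr, Term}.
Removed useless symbols: {Factor} and every production mentioning them.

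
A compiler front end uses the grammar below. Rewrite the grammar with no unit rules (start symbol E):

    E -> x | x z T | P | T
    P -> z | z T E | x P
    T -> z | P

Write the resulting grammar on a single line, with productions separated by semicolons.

E -> x | x z T | z | z T E | x P; P -> z | z T E | x P; T -> z | z T E | x P

Unit pairs: E ⇒* {P, T}; T ⇒* {P}.
Replace each nonterminal's rules with the union of the non-unit rules of every nonterminal it unit-derives.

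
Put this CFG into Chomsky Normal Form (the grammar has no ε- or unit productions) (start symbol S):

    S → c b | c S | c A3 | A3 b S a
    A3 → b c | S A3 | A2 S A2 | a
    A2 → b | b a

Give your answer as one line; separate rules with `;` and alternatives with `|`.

S → X1 X2 | X1 S | X1 A3 | A3 Y1; A3 → X2 X1 | S A3 | A2 Y3 | a; A2 → b | X2 X3; X1 → c; X2 → b; X3 → a; Y1 → X2 Y2; Y2 → S X3; Y3 → S A2

Introduce a nonterminal for each terminal appearing in a rule of length ≥ 2: X1 → c, X2 → b, X3 → a.
Binarize each right-hand side of length ≥ 3 by chaining fresh nonterminals (Y1, Y2, …): affected rules were S → A3 X2 S X3; A3 → A2 S A2.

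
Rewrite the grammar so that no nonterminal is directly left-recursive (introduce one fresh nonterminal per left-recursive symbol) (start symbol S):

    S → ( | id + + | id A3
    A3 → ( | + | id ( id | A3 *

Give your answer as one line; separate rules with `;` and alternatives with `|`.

S → ( | id + + | id A3; A3 → ( A3' | + A3' | id ( id A3'; A3' → * A3' | ε

Directly left-recursive nonterminal: A3.
For A3: α = {*}, β = {(, +, id ( id}. Rewrite as A3 → β A3' and A3' → α A3' | ε.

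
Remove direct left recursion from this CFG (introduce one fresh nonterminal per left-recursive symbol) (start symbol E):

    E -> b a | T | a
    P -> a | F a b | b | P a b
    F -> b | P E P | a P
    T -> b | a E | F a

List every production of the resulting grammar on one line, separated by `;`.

E -> b a | T | a; P -> a P' | F a b P' | b P'; F -> b | P E P | a P; T -> b | a E | F a; P' -> a b P' | ε

Left recursion appears on P.
For P: α = {a b}, β = {a, F a b, b}. Rewrite as P → β P' and P' → α P' | ε.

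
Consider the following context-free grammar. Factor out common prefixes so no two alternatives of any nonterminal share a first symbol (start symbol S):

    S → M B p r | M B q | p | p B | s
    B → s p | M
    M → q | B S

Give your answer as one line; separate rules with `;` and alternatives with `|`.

S → s | M B S' | p S''; B → s p | M; M → q | B S; S' → p r | q; S'' → eps | B

S has alternatives sharing prefix 'M B': factor to S → M B S' with S' → p r | q.
S has alternatives sharing prefix 'p': factor to S → p S'' with S'' → ε | B.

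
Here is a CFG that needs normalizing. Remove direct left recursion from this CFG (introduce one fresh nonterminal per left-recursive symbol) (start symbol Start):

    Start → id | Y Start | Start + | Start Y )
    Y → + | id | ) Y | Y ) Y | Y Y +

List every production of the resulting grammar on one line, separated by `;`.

Start → id Start1 | Y Start Start1; Y → + Y1 | id Y1 | ) Y Y1; Start1 → + Start1 | Y ) Start1 | ε; Y1 → ) Y Y1 | Y + Y1 | ε

Directly left-recursive nonterminals: Start, Y.
For Start: α = {+, Y )}, β = {id, Y Start}. Rewrite as Start → β Start1 and Start1 → α Start1 | ε.
For Y: α = {) Y, Y +}, β = {+, id, ) Y}. Rewrite as Y → β Y1 and Y1 → α Y1 | ε.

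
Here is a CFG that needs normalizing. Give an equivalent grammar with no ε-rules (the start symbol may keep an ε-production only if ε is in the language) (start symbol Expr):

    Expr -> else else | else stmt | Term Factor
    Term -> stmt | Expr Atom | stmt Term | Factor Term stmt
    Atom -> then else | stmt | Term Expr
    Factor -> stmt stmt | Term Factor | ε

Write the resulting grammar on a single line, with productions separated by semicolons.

Expr -> else else | else stmt | Term Factor | Term; Term -> stmt | Expr Atom | stmt Term | Factor Term stmt | Term stmt; Atom -> then else | stmt | Term Expr; Factor -> stmt stmt | Term Factor | Term

The nullable symbols are {Factor}.
ε ∉ L(G), so no ε-production is kept.
For each production, add variants omitting each subset of nullable occurrences: Expr → Term Factor gives Term Factor | Term. Term → Factor Term stmt gives Factor Term stmt | Term stmt. Factor → Term Factor gives Term Factor | Term.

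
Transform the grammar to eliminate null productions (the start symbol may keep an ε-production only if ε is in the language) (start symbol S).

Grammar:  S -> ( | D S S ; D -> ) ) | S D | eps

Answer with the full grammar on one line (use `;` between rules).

The nullable symbols are {D}.
ε ∉ L(G), so no ε-production is kept.
Add the nullable-subset variants: S → D S S gives D S S | S S. D → S D gives S D | S.

S -> ( | D S S | S S; D -> ) ) | S D | S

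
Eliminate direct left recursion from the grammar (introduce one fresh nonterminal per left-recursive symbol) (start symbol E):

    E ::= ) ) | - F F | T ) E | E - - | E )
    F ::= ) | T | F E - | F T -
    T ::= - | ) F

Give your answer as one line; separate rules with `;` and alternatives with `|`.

Directly left-recursive nonterminals: E, F.
For E: α = {- -, )}, β = {) ), - F F, T ) E}. Rewrite as E → β E' and E' → α E' | ε.
For F: α = {E -, T -}, β = {), T}. Rewrite as F → β F' and F' → α F' | ε.

E ::= ) ) E' | - F F E' | T ) E E'; F ::= ) F' | T F'; T ::= - | ) F; E' ::= - - E' | ) E' | eps; F' ::= E - F' | T - F' | eps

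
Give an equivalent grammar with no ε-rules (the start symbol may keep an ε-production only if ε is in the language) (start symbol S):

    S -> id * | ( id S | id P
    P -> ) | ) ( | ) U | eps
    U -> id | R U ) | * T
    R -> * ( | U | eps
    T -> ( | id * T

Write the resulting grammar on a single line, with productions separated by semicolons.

The nullable symbols are {P, R}.
ε ∉ L(G), so no ε-production is kept.
For each production, add variants omitting each subset of nullable occurrences: S → id P gives id P | id. U → R U ) gives R U ) | U ).

S -> id * | ( id S | id P | id; P -> ) | ) ( | ) U; U -> id | R U ) | U ) | * T; R -> * ( | U; T -> ( | id * T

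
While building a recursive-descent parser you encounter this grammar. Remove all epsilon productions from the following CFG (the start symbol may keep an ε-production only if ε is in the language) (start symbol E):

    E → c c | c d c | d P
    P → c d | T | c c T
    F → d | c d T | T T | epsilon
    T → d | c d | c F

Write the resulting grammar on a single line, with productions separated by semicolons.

E → c c | c d c | d P; P → c d | T | c c T; F → d | c d T | T T; T → d | c d | c F | c

Nullable set = {F}.
ε ∉ L(G), so no ε-production is kept.
Add the nullable-subset variants: T → c F gives c F | c.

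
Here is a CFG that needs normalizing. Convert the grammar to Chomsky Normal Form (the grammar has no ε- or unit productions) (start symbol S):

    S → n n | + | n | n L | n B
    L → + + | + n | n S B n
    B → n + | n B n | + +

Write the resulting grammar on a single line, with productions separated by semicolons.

S → X1 X1 | + | n | X1 L | X1 B; L → X2 X2 | X2 X1 | X1 Y1; B → X1 X2 | X1 Y3 | X2 X2; X1 → n; X2 → +; Y1 → S Y2; Y2 → B X1; Y3 → B X1

Introduce a nonterminal for each terminal appearing in a rule of length ≥ 2: X1 → n, X2 → +.
Binarize each right-hand side of length ≥ 3 by chaining fresh nonterminals (Y1, Y2, …): affected rules were L → X1 S B X1; B → X1 B X1.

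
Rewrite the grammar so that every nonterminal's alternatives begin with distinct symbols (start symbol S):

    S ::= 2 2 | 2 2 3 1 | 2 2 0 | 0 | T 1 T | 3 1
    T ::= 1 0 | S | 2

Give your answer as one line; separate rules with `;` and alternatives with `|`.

S has alternatives sharing prefix '2 2': factor to S → 2 2 S' with S' → ε | 3 1 | 0.

S ::= 0 | T 1 T | 3 1 | 2 2 S'; T ::= 1 0 | S | 2; S' ::= ε | 3 1 | 0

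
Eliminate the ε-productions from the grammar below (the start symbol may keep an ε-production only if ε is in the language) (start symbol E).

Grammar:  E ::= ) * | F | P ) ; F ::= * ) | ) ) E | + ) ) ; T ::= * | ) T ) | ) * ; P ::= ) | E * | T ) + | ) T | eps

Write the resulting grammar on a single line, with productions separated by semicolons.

E ::= ) * | F | P ) | ); F ::= * ) | ) ) E | + ) ); T ::= * | ) T ) | ) *; P ::= ) | E * | T ) + | ) T

Nullable set = {P}.
ε ∉ L(G), so no ε-production is kept.
Expand every rule over subsets of its nullable positions: E → P ) gives P ) | ).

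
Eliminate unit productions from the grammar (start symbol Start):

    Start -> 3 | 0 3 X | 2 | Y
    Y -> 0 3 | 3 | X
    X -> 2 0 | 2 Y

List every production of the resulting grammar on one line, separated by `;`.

Start -> 3 | 0 3 X | 2 | 2 0 | 2 Y | 0 3; Y -> 2 0 | 2 Y | 0 3 | 3; X -> 2 0 | 2 Y

Unit pairs: Start ⇒* {X, Y}; Y ⇒* {X}.
For every A with A ⇒* B via unit rules, add B's non-unit alternatives to A; then delete every rule of the form X → Y.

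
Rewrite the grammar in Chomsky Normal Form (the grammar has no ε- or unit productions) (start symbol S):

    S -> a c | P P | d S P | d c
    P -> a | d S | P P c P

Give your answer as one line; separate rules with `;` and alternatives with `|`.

Introduce a nonterminal for each terminal appearing in a rule of length ≥ 2: X1 → a, X2 → c, X3 → d.
Binarize each right-hand side of length ≥ 3 by chaining fresh nonterminals (Y1, Y2, …): affected rules were S → X3 S P; P → P P X2 P.

S -> X1 X2 | P P | X3 Y1 | X3 X2; P -> a | X3 S | P Y2; X1 -> a; X2 -> c; X3 -> d; Y1 -> S P; Y2 -> P Y3; Y3 -> X2 P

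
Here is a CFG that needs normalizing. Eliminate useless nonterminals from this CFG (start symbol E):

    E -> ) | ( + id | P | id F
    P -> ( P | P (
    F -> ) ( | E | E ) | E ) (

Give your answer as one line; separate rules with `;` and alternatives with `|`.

E -> ) | ( + id | id F; F -> ) ( | E | E ) | E ) (

Generating nonterminals: {E, F}.
Reachable from E after that: {E, F}.
Removed useless symbols: {P} and every production mentioning them.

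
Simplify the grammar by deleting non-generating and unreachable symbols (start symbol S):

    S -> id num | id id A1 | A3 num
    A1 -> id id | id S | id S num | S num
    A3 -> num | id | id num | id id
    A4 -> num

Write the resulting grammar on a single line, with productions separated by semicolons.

S -> id num | id id A1 | A3 num; A1 -> id id | id S | id S num | S num; A3 -> num | id | id num | id id

Generating nonterminals: {A1, A3, A4, S}.
Reachable from S after that: {A1, A3, S}.
Removed useless symbols: {A4} and every production mentioning them.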